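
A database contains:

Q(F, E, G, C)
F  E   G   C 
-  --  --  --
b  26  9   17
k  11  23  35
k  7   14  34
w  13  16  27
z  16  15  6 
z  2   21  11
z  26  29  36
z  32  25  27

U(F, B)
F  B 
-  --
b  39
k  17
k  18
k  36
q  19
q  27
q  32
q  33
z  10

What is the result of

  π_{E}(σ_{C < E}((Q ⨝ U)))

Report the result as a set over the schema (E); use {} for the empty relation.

{16, 26, 32}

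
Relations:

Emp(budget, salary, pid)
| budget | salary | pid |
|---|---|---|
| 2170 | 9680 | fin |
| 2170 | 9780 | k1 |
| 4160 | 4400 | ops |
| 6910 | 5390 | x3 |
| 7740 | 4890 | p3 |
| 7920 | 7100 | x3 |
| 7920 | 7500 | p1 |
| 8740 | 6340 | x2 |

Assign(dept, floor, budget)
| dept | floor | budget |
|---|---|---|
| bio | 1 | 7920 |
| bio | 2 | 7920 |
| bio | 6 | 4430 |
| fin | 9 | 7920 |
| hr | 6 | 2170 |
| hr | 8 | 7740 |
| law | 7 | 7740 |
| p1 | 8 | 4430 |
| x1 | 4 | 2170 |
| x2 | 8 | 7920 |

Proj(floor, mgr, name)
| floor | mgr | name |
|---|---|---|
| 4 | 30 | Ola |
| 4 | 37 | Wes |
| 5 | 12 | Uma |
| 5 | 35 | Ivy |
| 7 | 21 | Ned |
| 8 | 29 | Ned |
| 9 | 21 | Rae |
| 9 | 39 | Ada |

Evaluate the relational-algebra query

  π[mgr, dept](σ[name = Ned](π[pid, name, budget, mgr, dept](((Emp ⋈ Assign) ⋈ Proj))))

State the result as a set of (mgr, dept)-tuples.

{(21, law), (29, hr), (29, x2)}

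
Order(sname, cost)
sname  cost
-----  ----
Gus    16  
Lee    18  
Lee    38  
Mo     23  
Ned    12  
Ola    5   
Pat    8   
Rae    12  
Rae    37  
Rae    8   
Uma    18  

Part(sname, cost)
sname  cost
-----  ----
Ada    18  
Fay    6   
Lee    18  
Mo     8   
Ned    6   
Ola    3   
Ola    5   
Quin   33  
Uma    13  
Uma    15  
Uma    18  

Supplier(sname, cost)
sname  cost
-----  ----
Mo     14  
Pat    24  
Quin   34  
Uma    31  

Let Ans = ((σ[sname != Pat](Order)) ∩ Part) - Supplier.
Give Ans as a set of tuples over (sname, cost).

{(Lee, 18), (Ola, 5), (Uma, 18)}

σ[sname != Pat]: keep tuples satisfying sname != Pat → {(Gus, 16), (Lee, 18), (Lee, 38), (Mo, 23), (Ned, 12), (Ola, 5), (Rae, 12), (Rae, 37), (Rae, 8), (Uma, 18)}
Set intersection of the two operands is {(Lee, 18), (Ola, 5), (Uma, 18)}.
Set difference of the two operands is {(Lee, 18), (Ola, 5), (Uma, 18)}.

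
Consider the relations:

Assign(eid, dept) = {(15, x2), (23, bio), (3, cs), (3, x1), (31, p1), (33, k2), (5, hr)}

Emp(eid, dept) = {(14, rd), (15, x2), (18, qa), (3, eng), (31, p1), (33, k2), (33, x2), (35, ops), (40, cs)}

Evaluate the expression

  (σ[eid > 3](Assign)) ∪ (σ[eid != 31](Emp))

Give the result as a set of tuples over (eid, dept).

{(14, rd), (15, x2), (18, qa), (23, bio), (3, eng), (31, p1), (33, k2), (33, x2), (35, ops), (40, cs), (5, hr)}

Apply σ_{eid > 3}; surviving tuples: {(15, x2), (23, bio), (31, p1), (33, k2), (5, hr)}
Apply σ_{eid != 31}; surviving tuples: {(14, rd), (15, x2), (18, qa), (3, eng), (33, k2), (33, x2), (35, ops), (40, cs)}
Taking the union: {(14, rd), (15, x2), (18, qa), (23, bio), (3, eng), (31, p1), (33, k2), (33, x2), (35, ops), (40, cs), (5, hr)}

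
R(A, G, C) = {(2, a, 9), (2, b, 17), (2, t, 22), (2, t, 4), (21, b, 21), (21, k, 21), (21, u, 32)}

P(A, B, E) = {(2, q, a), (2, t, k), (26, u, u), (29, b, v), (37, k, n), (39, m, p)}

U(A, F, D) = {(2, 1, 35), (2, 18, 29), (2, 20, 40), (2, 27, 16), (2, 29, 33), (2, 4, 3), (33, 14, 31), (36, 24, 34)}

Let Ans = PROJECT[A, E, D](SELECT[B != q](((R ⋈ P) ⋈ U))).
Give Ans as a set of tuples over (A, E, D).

Joining R and P on A yields {(2, a, 9, q, a), (2, a, 9, t, k), (2, b, 17, q, a), (2, b, 17, t, k), (2, t, 22, q, a), (2, t, 22, t, k), (2, t, 4, q, a), (2, t, 4, t, k)}.
Joining (R ⋈ P) and U on A yields {(2, a, 9, q, a, 1, 35), (2, a, 9, q, a, 18, 29), (2, a, 9, q, a, 20, 40), (2, a, 9, q, a, 27, 16), (2, a, 9, q, a, 29, 33), (2, a, 9, q, a, 4, 3), (2, a, 9, t, k, 1, 35), (2, a, 9, t, k, 18, 29), (2, a, 9, t, k, 20, 40), (2, a, 9, t, k, 27, 16), (2, a, 9, t, k, 29, 33), (2, a, 9, t, k, 4, 3), (2, b, 17, q, a, 1, 35), (2, b, 17, q, a, 18, 29), (2, b, 17, q, a, 20, 40), (2, b, 17, q, a, 27, 16), (2, b, 17, q, a, 29, 33), (2, b, 17, q, a, 4, 3), (2, b, 17, t, k, 1, 35), (2, b, 17, t, k, 18, 29), (2, b, 17, t, k, 20, 40), (2, b, 17, t, k, 27, 16), (2, b, 17, t, k, 29, 33), (2, b, 17, t, k, 4, 3), (2, t, 22, q, a, 1, 35), (2, t, 22, q, a, 18, 29), (2, t, 22, q, a, 20, 40), (2, t, 22, q, a, 27, 16), (2, t, 22, q, a, 29, 33), (2, t, 22, q, a, 4, 3), (2, t, 22, t, k, 1, 35), (2, t, 22, t, k, 18, 29), (2, t, 22, t, k, 20, 40), (2, t, 22, t, k, 27, 16), (2, t, 22, t, k, 29, 33), (2, t, 22, t, k, 4, 3), (2, t, 4, q, a, 1, 35), (2, t, 4, q, a, 18, 29), (2, t, 4, q, a, 20, 40), (2, t, 4, q, a, 27, 16), (2, t, 4, q, a, 29, 33), (2, t, 4, q, a, 4, 3), (2, t, 4, t, k, 1, 35), (2, t, 4, t, k, 18, 29), (2, t, 4, t, k, 20, 40), (2, t, 4, t, k, 27, 16), (2, t, 4, t, k, 29, 33), (2, t, 4, t, k, 4, 3)}.
σ[B != q]: keep tuples satisfying B != q → {(2, a, 9, t, k, 1, 35), (2, a, 9, t, k, 18, 29), (2, a, 9, t, k, 20, 40), (2, a, 9, t, k, 27, 16), (2, a, 9, t, k, 29, 33), (2, a, 9, t, k, 4, 3), (2, b, 17, t, k, 1, 35), (2, b, 17, t, k, 18, 29), (2, b, 17, t, k, 20, 40), (2, b, 17, t, k, 27, 16), (2, b, 17, t, k, 29, 33), (2, b, 17, t, k, 4, 3), (2, t, 22, t, k, 1, 35), (2, t, 22, t, k, 18, 29), (2, t, 22, t, k, 20, 40), (2, t, 22, t, k, 27, 16), (2, t, 22, t, k, 29, 33), (2, t, 22, t, k, 4, 3), (2, t, 4, t, k, 1, 35), (2, t, 4, t, k, 18, 29), (2, t, 4, t, k, 20, 40), (2, t, 4, t, k, 27, 16), (2, t, 4, t, k, 29, 33), (2, t, 4, t, k, 4, 3)}
Keep only column(s) A, E, D (18 duplicate(s) eliminated): {(2, k, 16), (2, k, 29), (2, k, 3), (2, k, 33), (2, k, 35), (2, k, 40)}

{(2, k, 16), (2, k, 29), (2, k, 3), (2, k, 33), (2, k, 35), (2, k, 40)}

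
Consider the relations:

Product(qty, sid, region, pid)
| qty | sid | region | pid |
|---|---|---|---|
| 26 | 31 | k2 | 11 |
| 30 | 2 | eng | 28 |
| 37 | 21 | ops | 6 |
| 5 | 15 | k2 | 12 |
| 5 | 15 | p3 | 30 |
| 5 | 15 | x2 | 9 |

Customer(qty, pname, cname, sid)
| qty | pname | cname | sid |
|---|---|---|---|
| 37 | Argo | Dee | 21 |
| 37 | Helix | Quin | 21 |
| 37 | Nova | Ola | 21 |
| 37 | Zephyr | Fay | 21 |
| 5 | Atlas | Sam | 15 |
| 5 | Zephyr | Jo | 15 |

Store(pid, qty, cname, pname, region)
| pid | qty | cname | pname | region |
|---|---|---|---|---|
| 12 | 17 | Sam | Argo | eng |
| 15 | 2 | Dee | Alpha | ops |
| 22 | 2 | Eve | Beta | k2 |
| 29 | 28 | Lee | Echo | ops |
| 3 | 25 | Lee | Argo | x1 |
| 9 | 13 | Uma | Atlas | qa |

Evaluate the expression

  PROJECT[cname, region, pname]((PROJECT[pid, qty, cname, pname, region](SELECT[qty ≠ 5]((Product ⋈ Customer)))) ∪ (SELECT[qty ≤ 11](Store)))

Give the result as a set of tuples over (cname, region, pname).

{(Dee, ops, Alpha), (Dee, ops, Argo), (Eve, k2, Beta), (Fay, ops, Zephyr), (Ola, ops, Nova), (Quin, ops, Helix)}

Product ⋈ Customer (natural join on qty, sid): {(37, 21, ops, 6, Argo, Dee), (37, 21, ops, 6, Helix, Quin), (37, 21, ops, 6, Nova, Ola), (37, 21, ops, 6, Zephyr, Fay), (5, 15, k2, 12, Atlas, Sam), (5, 15, k2, 12, Zephyr, Jo), (5, 15, p3, 30, Atlas, Sam), (5, 15, p3, 30, Zephyr, Jo), (5, 15, x2, 9, Atlas, Sam), (5, 15, x2, 9, Zephyr, Jo)}
Filtering on qty ≠ 5 leaves {(37, 21, ops, 6, Argo, Dee), (37, 21, ops, 6, Helix, Quin), (37, 21, ops, 6, Nova, Ola), (37, 21, ops, 6, Zephyr, Fay)}.
π[pid, qty, cname, pname, region]: project onto (pid, qty, cname, pname, region) → {(6, 37, Dee, Argo, ops), (6, 37, Fay, Zephyr, ops), (6, 37, Ola, Nova, ops), (6, 37, Quin, Helix, ops)}
Filtering on qty ≤ 11 leaves {(15, 2, Dee, Alpha, ops), (22, 2, Eve, Beta, k2)}.
Union: {(6, 37, Dee, Argo, ops), (6, 37, Fay, Zephyr, ops), (6, 37, Ola, Nova, ops), (6, 37, Quin, Helix, ops)} with {(15, 2, Dee, Alpha, ops), (22, 2, Eve, Beta, k2)} → {(15, 2, Dee, Alpha, ops), (22, 2, Eve, Beta, k2), (6, 37, Dee, Argo, ops), (6, 37, Fay, Zephyr, ops), (6, 37, Ola, Nova, ops), (6, 37, Quin, Helix, ops)}
π[cname, region, pname]: project onto (cname, region, pname) → {(Dee, ops, Alpha), (Dee, ops, Argo), (Eve, k2, Beta), (Fay, ops, Zephyr), (Ola, ops, Nova), (Quin, ops, Helix)}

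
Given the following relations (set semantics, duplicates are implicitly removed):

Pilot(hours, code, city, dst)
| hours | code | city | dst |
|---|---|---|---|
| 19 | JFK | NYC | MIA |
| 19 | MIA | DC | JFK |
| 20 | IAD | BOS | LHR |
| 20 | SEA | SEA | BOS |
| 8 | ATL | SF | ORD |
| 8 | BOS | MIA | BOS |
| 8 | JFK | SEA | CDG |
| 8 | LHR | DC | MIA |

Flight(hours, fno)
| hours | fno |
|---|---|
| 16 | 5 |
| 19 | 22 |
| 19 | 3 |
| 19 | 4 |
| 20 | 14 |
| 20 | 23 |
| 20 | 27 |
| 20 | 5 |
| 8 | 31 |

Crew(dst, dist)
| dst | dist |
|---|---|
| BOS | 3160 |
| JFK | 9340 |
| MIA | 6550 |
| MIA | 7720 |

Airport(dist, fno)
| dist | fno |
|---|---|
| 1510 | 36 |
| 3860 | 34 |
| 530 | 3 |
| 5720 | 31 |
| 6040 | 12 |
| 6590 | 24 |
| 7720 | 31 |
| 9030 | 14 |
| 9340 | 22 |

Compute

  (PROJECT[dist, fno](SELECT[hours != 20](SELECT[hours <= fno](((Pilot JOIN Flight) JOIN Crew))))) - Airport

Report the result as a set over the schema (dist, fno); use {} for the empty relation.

{(3160, 31), (6550, 22), (6550, 31), (7720, 22)}

Natural join on hours: {(19, JFK, NYC, MIA, 22), (19, JFK, NYC, MIA, 3), (19, JFK, NYC, MIA, 4), (19, MIA, DC, JFK, 22), (19, MIA, DC, JFK, 3), (19, MIA, DC, JFK, 4), (20, IAD, BOS, LHR, 14), (20, IAD, BOS, LHR, 23), (20, IAD, BOS, LHR, 27), (20, IAD, BOS, LHR, 5), (20, SEA, SEA, BOS, 14), (20, SEA, SEA, BOS, 23), (20, SEA, SEA, BOS, 27), (20, SEA, SEA, BOS, 5), (8, ATL, SF, ORD, 31), (8, BOS, MIA, BOS, 31), (8, JFK, SEA, CDG, 31), (8, LHR, DC, MIA, 31)}
Natural join on dst: {(19, JFK, NYC, MIA, 22, 6550), (19, JFK, NYC, MIA, 22, 7720), (19, JFK, NYC, MIA, 3, 6550), (19, JFK, NYC, MIA, 3, 7720), (19, JFK, NYC, MIA, 4, 6550), (19, JFK, NYC, MIA, 4, 7720), (19, MIA, DC, JFK, 22, 9340), (19, MIA, DC, JFK, 3, 9340), (19, MIA, DC, JFK, 4, 9340), (20, SEA, SEA, BOS, 14, 3160), (20, SEA, SEA, BOS, 23, 3160), (20, SEA, SEA, BOS, 27, 3160), (20, SEA, SEA, BOS, 5, 3160), (8, BOS, MIA, BOS, 31, 3160), (8, LHR, DC, MIA, 31, 6550), (8, LHR, DC, MIA, 31, 7720)}
Apply σ_{hours <= fno}; surviving tuples: {(19, JFK, NYC, MIA, 22, 6550), (19, JFK, NYC, MIA, 22, 7720), (19, MIA, DC, JFK, 22, 9340), (20, SEA, SEA, BOS, 23, 3160), (20, SEA, SEA, BOS, 27, 3160), (8, BOS, MIA, BOS, 31, 3160), (8, LHR, DC, MIA, 31, 6550), (8, LHR, DC, MIA, 31, 7720)}
Apply σ_{hours != 20}; surviving tuples: {(19, JFK, NYC, MIA, 22, 6550), (19, JFK, NYC, MIA, 22, 7720), (19, MIA, DC, JFK, 22, 9340), (8, BOS, MIA, BOS, 31, 3160), (8, LHR, DC, MIA, 31, 6550), (8, LHR, DC, MIA, 31, 7720)}
Keep only column(s) dist, fno: {(3160, 31), (6550, 22), (6550, 31), (7720, 22), (7720, 31), (9340, 22)}
Taking the difference: {(3160, 31), (6550, 22), (6550, 31), (7720, 22)}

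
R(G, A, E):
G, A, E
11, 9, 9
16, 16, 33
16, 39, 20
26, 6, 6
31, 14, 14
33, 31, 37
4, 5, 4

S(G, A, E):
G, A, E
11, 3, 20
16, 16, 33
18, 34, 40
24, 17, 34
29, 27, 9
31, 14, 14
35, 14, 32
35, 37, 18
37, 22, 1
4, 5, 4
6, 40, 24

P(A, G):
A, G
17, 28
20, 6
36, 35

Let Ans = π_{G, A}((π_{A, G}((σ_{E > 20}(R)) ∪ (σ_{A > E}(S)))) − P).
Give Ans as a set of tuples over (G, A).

σ[E > 20]: keep tuples satisfying E > 20 → {(16, 16, 33), (33, 31, 37)}
σ[A > E]: keep tuples satisfying A > E → {(29, 27, 9), (35, 37, 18), (37, 22, 1), (4, 5, 4), (6, 40, 24)}
Set union of the two operands is {(16, 16, 33), (29, 27, 9), (33, 31, 37), (35, 37, 18), (37, 22, 1), (4, 5, 4), (6, 40, 24)}.
Projecting to A, G: {(16, 16), (22, 37), (27, 29), (31, 33), (37, 35), (40, 6), (5, 4)}
Set difference of the two operands is {(16, 16), (22, 37), (27, 29), (31, 33), (37, 35), (40, 6), (5, 4)}.
Projecting to G, A: {(16, 16), (29, 27), (33, 31), (35, 37), (37, 22), (4, 5), (6, 40)}

{(16, 16), (29, 27), (33, 31), (35, 37), (37, 22), (4, 5), (6, 40)}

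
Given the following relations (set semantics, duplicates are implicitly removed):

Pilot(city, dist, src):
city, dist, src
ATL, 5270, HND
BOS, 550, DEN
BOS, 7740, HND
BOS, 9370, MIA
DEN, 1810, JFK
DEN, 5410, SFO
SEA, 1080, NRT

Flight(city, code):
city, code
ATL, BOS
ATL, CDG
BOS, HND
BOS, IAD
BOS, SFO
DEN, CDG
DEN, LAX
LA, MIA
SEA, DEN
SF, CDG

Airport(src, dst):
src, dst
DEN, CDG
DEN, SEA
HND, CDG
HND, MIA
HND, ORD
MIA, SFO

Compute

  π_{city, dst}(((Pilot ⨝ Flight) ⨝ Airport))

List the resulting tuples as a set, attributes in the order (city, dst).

{(ATL, CDG), (ATL, MIA), (ATL, ORD), (BOS, CDG), (BOS, MIA), (BOS, ORD), (BOS, SEA), (BOS, SFO)}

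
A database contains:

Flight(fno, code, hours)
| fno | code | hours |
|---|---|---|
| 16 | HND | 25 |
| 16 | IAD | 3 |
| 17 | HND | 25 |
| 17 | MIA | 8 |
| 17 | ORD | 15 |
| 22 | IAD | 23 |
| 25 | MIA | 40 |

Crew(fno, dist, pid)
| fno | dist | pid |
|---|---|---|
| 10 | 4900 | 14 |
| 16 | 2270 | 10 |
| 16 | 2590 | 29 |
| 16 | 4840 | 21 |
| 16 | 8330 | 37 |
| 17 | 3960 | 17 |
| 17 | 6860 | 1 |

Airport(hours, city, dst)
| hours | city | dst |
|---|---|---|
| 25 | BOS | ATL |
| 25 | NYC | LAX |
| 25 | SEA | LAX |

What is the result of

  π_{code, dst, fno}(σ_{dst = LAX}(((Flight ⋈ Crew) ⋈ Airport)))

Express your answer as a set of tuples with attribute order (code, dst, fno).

{(HND, LAX, 16), (HND, LAX, 17)}

Flight ⋈ Crew (natural join on fno): {(16, HND, 25, 2270, 10), (16, HND, 25, 2590, 29), (16, HND, 25, 4840, 21), (16, HND, 25, 8330, 37), (16, IAD, 3, 2270, 10), (16, IAD, 3, 2590, 29), (16, IAD, 3, 4840, 21), (16, IAD, 3, 8330, 37), (17, HND, 25, 3960, 17), (17, HND, 25, 6860, 1), (17, MIA, 8, 3960, 17), (17, MIA, 8, 6860, 1), (17, ORD, 15, 3960, 17), (17, ORD, 15, 6860, 1)}
(Flight ⋈ Crew) ⋈ Airport (natural join on hours): {(16, HND, 25, 2270, 10, BOS, ATL), (16, HND, 25, 2270, 10, NYC, LAX), (16, HND, 25, 2270, 10, SEA, LAX), (16, HND, 25, 2590, 29, BOS, ATL), (16, HND, 25, 2590, 29, NYC, LAX), (16, HND, 25, 2590, 29, SEA, LAX), (16, HND, 25, 4840, 21, BOS, ATL), (16, HND, 25, 4840, 21, NYC, LAX), (16, HND, 25, 4840, 21, SEA, LAX), (16, HND, 25, 8330, 37, BOS, ATL), (16, HND, 25, 8330, 37, NYC, LAX), (16, HND, 25, 8330, 37, SEA, LAX), (17, HND, 25, 3960, 17, BOS, ATL), (17, HND, 25, 3960, 17, NYC, LAX), (17, HND, 25, 3960, 17, SEA, LAX), (17, HND, 25, 6860, 1, BOS, ATL), (17, HND, 25, 6860, 1, NYC, LAX), (17, HND, 25, 6860, 1, SEA, LAX)}
σ[dst = LAX]: keep tuples satisfying dst = LAX → {(16, HND, 25, 2270, 10, NYC, LAX), (16, HND, 25, 2270, 10, SEA, LAX), (16, HND, 25, 2590, 29, NYC, LAX), (16, HND, 25, 2590, 29, SEA, LAX), (16, HND, 25, 4840, 21, NYC, LAX), (16, HND, 25, 4840, 21, SEA, LAX), (16, HND, 25, 8330, 37, NYC, LAX), (16, HND, 25, 8330, 37, SEA, LAX), (17, HND, 25, 3960, 17, NYC, LAX), (17, HND, 25, 3960, 17, SEA, LAX), (17, HND, 25, 6860, 1, NYC, LAX), (17, HND, 25, 6860, 1, SEA, LAX)}
Keep only column(s) code, dst, fno (10 duplicate(s) eliminated): {(HND, LAX, 16), (HND, LAX, 17)}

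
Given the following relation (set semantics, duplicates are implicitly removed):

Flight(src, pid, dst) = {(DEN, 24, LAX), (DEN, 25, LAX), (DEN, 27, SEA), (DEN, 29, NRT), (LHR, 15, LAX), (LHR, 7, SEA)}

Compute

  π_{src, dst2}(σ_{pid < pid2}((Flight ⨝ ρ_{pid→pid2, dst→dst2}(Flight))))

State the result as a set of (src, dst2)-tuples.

ρ[pid→pid2, dst→dst2]: schema becomes (src, pid2, dst2); tuples unchanged.
Flight ⋈ ρ_{pid→pid2, dst→dst2}(Flight) (natural join on src): {(DEN, 24, LAX, 24, LAX), (DEN, 24, LAX, 25, LAX), (DEN, 24, LAX, 27, SEA), (DEN, 24, LAX, 29, NRT), (DEN, 25, LAX, 24, LAX), (DEN, 25, LAX, 25, LAX), (DEN, 25, LAX, 27, SEA), (DEN, 25, LAX, 29, NRT), (DEN, 27, SEA, 24, LAX), (DEN, 27, SEA, 25, LAX), (DEN, 27, SEA, 27, SEA), (DEN, 27, SEA, 29, NRT), (DEN, 29, NRT, 24, LAX), (DEN, 29, NRT, 25, LAX), (DEN, 29, NRT, 27, SEA), (DEN, 29, NRT, 29, NRT), (LHR, 15, LAX, 15, LAX), (LHR, 15, LAX, 7, SEA), (LHR, 7, SEA, 15, LAX), (LHR, 7, SEA, 7, SEA)}
σ[pid < pid2]: keep tuples satisfying pid < pid2 → {(DEN, 24, LAX, 25, LAX), (DEN, 24, LAX, 27, SEA), (DEN, 24, LAX, 29, NRT), (DEN, 25, LAX, 27, SEA), (DEN, 25, LAX, 29, NRT), (DEN, 27, SEA, 29, NRT), (LHR, 7, SEA, 15, LAX)}
Keep only column(s) src, dst2 (3 duplicate(s) eliminated): {(DEN, LAX), (DEN, NRT), (DEN, SEA), (LHR, LAX)}

{(DEN, LAX), (DEN, NRT), (DEN, SEA), (LHR, LAX)}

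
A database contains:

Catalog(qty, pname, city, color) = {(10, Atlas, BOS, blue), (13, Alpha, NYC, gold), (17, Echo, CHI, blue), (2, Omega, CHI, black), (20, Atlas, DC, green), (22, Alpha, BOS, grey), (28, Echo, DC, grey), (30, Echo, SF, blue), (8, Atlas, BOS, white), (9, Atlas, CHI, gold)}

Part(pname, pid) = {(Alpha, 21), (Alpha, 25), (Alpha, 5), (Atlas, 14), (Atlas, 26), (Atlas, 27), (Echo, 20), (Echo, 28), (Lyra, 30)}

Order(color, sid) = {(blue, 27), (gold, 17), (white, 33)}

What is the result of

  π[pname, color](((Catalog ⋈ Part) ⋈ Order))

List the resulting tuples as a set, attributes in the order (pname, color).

Joining Catalog and Part on pname yields {(10, Atlas, BOS, blue, 14), (10, Atlas, BOS, blue, 26), (10, Atlas, BOS, blue, 27), (13, Alpha, NYC, gold, 21), (13, Alpha, NYC, gold, 25), (13, Alpha, NYC, gold, 5), (17, Echo, CHI, blue, 20), (17, Echo, CHI, blue, 28), (20, Atlas, DC, green, 14), (20, Atlas, DC, green, 26), (20, Atlas, DC, green, 27), (22, Alpha, BOS, grey, 21), (22, Alpha, BOS, grey, 25), (22, Alpha, BOS, grey, 5), (28, Echo, DC, grey, 20), (28, Echo, DC, grey, 28), (30, Echo, SF, blue, 20), (30, Echo, SF, blue, 28), (8, Atlas, BOS, white, 14), (8, Atlas, BOS, white, 26), (8, Atlas, BOS, white, 27), (9, Atlas, CHI, gold, 14), (9, Atlas, CHI, gold, 26), (9, Atlas, CHI, gold, 27)}.
Joining (Catalog ⋈ Part) and Order on color yields {(10, Atlas, BOS, blue, 14, 27), (10, Atlas, BOS, blue, 26, 27), (10, Atlas, BOS, blue, 27, 27), (13, Alpha, NYC, gold, 21, 17), (13, Alpha, NYC, gold, 25, 17), (13, Alpha, NYC, gold, 5, 17), (17, Echo, CHI, blue, 20, 27), (17, Echo, CHI, blue, 28, 27), (30, Echo, SF, blue, 20, 27), (30, Echo, SF, blue, 28, 27), (8, Atlas, BOS, white, 14, 33), (8, Atlas, BOS, white, 26, 33), (8, Atlas, BOS, white, 27, 33), (9, Atlas, CHI, gold, 14, 17), (9, Atlas, CHI, gold, 26, 17), (9, Atlas, CHI, gold, 27, 17)}.
π[pname, color]: project onto (pname, color) (11 duplicate(s) eliminated) → {(Alpha, gold), (Atlas, blue), (Atlas, gold), (Atlas, white), (Echo, blue)}

{(Alpha, gold), (Atlas, blue), (Atlas, gold), (Atlas, white), (Echo, blue)}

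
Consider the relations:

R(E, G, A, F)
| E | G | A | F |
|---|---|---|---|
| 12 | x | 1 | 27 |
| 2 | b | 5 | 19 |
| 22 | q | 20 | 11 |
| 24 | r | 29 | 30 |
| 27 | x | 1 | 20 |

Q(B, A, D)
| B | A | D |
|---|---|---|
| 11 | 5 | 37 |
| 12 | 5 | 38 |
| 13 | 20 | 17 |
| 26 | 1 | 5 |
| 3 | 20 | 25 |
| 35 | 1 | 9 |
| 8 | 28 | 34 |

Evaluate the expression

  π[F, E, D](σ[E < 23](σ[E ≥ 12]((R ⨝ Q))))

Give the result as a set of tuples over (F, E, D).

{(11, 22, 17), (11, 22, 25), (27, 12, 5), (27, 12, 9)}

R ⋈ Q (natural join on A): {(12, x, 1, 27, 26, 5), (12, x, 1, 27, 35, 9), (2, b, 5, 19, 11, 37), (2, b, 5, 19, 12, 38), (22, q, 20, 11, 13, 17), (22, q, 20, 11, 3, 25), (27, x, 1, 20, 26, 5), (27, x, 1, 20, 35, 9)}
Apply σ_{E ≥ 12}; surviving tuples: {(12, x, 1, 27, 26, 5), (12, x, 1, 27, 35, 9), (22, q, 20, 11, 13, 17), (22, q, 20, 11, 3, 25), (27, x, 1, 20, 26, 5), (27, x, 1, 20, 35, 9)}
Apply σ_{E < 23}; surviving tuples: {(12, x, 1, 27, 26, 5), (12, x, 1, 27, 35, 9), (22, q, 20, 11, 13, 17), (22, q, 20, 11, 3, 25)}
Keep only column(s) F, E, D: {(11, 22, 17), (11, 22, 25), (27, 12, 5), (27, 12, 9)}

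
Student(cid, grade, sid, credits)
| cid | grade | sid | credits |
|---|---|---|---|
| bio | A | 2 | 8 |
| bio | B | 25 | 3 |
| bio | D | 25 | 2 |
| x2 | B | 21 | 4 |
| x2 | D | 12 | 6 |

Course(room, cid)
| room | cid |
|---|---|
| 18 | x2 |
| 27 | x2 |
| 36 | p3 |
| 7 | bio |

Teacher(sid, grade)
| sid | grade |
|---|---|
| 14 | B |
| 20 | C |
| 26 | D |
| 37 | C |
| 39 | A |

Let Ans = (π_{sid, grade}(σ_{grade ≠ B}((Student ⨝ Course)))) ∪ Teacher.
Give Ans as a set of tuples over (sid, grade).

{(12, D), (14, B), (2, A), (20, C), (25, D), (26, D), (37, C), (39, A)}

Student ⋈ Course (natural join on cid): {(bio, A, 2, 8, 7), (bio, B, 25, 3, 7), (bio, D, 25, 2, 7), (x2, B, 21, 4, 18), (x2, B, 21, 4, 27), (x2, D, 12, 6, 18), (x2, D, 12, 6, 27)}
Filtering on grade ≠ B leaves {(bio, A, 2, 8, 7), (bio, D, 25, 2, 7), (x2, D, 12, 6, 18), (x2, D, 12, 6, 27)}.
Keep only column(s) sid, grade (1 duplicate(s) eliminated): {(12, D), (2, A), (25, D)}
Taking the union: {(12, D), (14, B), (2, A), (20, C), (25, D), (26, D), (37, C), (39, A)}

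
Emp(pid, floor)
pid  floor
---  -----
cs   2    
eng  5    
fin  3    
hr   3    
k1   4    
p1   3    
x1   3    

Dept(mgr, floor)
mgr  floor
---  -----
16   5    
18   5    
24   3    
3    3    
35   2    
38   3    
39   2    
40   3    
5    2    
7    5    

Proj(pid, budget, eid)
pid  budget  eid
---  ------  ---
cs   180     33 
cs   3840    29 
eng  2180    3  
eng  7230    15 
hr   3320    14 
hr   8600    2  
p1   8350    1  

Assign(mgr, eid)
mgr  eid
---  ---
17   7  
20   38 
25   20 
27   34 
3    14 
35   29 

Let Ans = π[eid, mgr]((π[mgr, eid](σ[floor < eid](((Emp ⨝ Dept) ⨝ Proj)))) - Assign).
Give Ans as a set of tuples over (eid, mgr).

{(14, 24), (14, 38), (14, 40), (15, 16), (15, 18), (15, 7), (29, 39), (29, 5), (33, 35), (33, 39), (33, 5)}

Natural join on floor: {(cs, 2, 35), (cs, 2, 39), (cs, 2, 5), (eng, 5, 16), (eng, 5, 18), (eng, 5, 7), (fin, 3, 24), (fin, 3, 3), (fin, 3, 38), (fin, 3, 40), (hr, 3, 24), (hr, 3, 3), (hr, 3, 38), (hr, 3, 40), (p1, 3, 24), (p1, 3, 3), (p1, 3, 38), (p1, 3, 40), (x1, 3, 24), (x1, 3, 3), (x1, 3, 38), (x1, 3, 40)}
Natural join on pid: {(cs, 2, 35, 180, 33), (cs, 2, 35, 3840, 29), (cs, 2, 39, 180, 33), (cs, 2, 39, 3840, 29), (cs, 2, 5, 180, 33), (cs, 2, 5, 3840, 29), (eng, 5, 16, 2180, 3), (eng, 5, 16, 7230, 15), (eng, 5, 18, 2180, 3), (eng, 5, 18, 7230, 15), (eng, 5, 7, 2180, 3), (eng, 5, 7, 7230, 15), (hr, 3, 24, 3320, 14), (hr, 3, 24, 8600, 2), (hr, 3, 3, 3320, 14), (hr, 3, 3, 8600, 2), (hr, 3, 38, 3320, 14), (hr, 3, 38, 8600, 2), (hr, 3, 40, 3320, 14), (hr, 3, 40, 8600, 2), (p1, 3, 24, 8350, 1), (p1, 3, 3, 8350, 1), (p1, 3, 38, 8350, 1), (p1, 3, 40, 8350, 1)}
σ[floor < eid]: keep tuples satisfying floor < eid → {(cs, 2, 35, 180, 33), (cs, 2, 35, 3840, 29), (cs, 2, 39, 180, 33), (cs, 2, 39, 3840, 29), (cs, 2, 5, 180, 33), (cs, 2, 5, 3840, 29), (eng, 5, 16, 7230, 15), (eng, 5, 18, 7230, 15), (eng, 5, 7, 7230, 15), (hr, 3, 24, 3320, 14), (hr, 3, 3, 3320, 14), (hr, 3, 38, 3320, 14), (hr, 3, 40, 3320, 14)}
Keep only column(s) mgr, eid: {(16, 15), (18, 15), (24, 14), (3, 14), (35, 29), (35, 33), (38, 14), (39, 29), (39, 33), (40, 14), (5, 29), (5, 33), (7, 15)}
Set difference of the two operands is {(16, 15), (18, 15), (24, 14), (35, 33), (38, 14), (39, 29), (39, 33), (40, 14), (5, 29), (5, 33), (7, 15)}.
Keep only column(s) eid, mgr: {(14, 24), (14, 38), (14, 40), (15, 16), (15, 18), (15, 7), (29, 39), (29, 5), (33, 35), (33, 39), (33, 5)}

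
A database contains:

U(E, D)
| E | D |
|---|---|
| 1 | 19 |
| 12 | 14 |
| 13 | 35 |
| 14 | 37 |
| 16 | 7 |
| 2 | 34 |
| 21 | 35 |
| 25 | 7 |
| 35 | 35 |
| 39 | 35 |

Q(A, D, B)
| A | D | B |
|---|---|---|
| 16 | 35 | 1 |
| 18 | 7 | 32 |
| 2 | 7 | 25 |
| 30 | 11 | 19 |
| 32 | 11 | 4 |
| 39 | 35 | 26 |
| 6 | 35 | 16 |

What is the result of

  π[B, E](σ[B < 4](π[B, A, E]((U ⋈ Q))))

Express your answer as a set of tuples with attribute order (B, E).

Joining U and Q on D yields {(13, 35, 16, 1), (13, 35, 39, 26), (13, 35, 6, 16), (16, 7, 18, 32), (16, 7, 2, 25), (21, 35, 16, 1), (21, 35, 39, 26), (21, 35, 6, 16), (25, 7, 18, 32), (25, 7, 2, 25), (35, 35, 16, 1), (35, 35, 39, 26), (35, 35, 6, 16), (39, 35, 16, 1), (39, 35, 39, 26), (39, 35, 6, 16)}.
π_{B, A, E} gives {(1, 16, 13), (1, 16, 21), (1, 16, 35), (1, 16, 39), (16, 6, 13), (16, 6, 21), (16, 6, 35), (16, 6, 39), (25, 2, 16), (25, 2, 25), (26, 39, 13), (26, 39, 21), (26, 39, 35), (26, 39, 39), (32, 18, 16), (32, 18, 25)}.
Apply σ_{B < 4}; surviving tuples: {(1, 16, 13), (1, 16, 21), (1, 16, 35), (1, 16, 39)}
π_{B, E} gives {(1, 13), (1, 21), (1, 35), (1, 39)}.

{(1, 13), (1, 21), (1, 35), (1, 39)}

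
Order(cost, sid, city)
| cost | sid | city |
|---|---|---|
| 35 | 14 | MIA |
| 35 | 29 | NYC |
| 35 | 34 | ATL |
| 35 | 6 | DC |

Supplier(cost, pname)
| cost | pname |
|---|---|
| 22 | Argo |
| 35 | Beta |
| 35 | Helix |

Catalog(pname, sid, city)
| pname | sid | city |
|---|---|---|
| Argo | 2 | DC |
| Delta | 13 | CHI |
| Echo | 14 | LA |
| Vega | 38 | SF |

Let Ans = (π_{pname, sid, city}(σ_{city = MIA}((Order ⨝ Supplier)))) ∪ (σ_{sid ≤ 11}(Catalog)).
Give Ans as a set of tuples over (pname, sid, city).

{(Argo, 2, DC), (Beta, 14, MIA), (Helix, 14, MIA)}

Order ⋈ Supplier (natural join on cost): {(35, 14, MIA, Beta), (35, 14, MIA, Helix), (35, 29, NYC, Beta), (35, 29, NYC, Helix), (35, 34, ATL, Beta), (35, 34, ATL, Helix), (35, 6, DC, Beta), (35, 6, DC, Helix)}
Apply σ_{city = MIA}; surviving tuples: {(35, 14, MIA, Beta), (35, 14, MIA, Helix)}
Projecting to pname, sid, city: {(Beta, 14, MIA), (Helix, 14, MIA)}
Apply σ_{sid ≤ 11}; surviving tuples: {(Argo, 2, DC)}
Set union of the two operands is {(Argo, 2, DC), (Beta, 14, MIA), (Helix, 14, MIA)}.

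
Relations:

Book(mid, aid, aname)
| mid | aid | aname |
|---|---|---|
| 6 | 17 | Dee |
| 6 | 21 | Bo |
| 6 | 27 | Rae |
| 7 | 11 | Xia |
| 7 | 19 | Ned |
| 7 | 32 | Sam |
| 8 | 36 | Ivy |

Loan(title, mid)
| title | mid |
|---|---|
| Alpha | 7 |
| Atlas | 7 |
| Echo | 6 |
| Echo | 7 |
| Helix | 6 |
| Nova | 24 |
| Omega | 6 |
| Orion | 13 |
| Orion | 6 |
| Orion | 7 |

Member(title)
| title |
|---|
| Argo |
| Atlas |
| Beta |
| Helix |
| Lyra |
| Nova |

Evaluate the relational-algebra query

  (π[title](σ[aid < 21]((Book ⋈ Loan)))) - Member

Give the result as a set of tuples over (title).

Natural join on mid: {(6, 17, Dee, Echo), (6, 17, Dee, Helix), (6, 17, Dee, Omega), (6, 17, Dee, Orion), (6, 21, Bo, Echo), (6, 21, Bo, Helix), (6, 21, Bo, Omega), (6, 21, Bo, Orion), (6, 27, Rae, Echo), (6, 27, Rae, Helix), (6, 27, Rae, Omega), (6, 27, Rae, Orion), (7, 11, Xia, Alpha), (7, 11, Xia, Atlas), (7, 11, Xia, Echo), (7, 11, Xia, Orion), (7, 19, Ned, Alpha), (7, 19, Ned, Atlas), (7, 19, Ned, Echo), (7, 19, Ned, Orion), (7, 32, Sam, Alpha), (7, 32, Sam, Atlas), (7, 32, Sam, Echo), (7, 32, Sam, Orion)}
Apply σ_{aid < 21}; surviving tuples: {(6, 17, Dee, Echo), (6, 17, Dee, Helix), (6, 17, Dee, Omega), (6, 17, Dee, Orion), (7, 11, Xia, Alpha), (7, 11, Xia, Atlas), (7, 11, Xia, Echo), (7, 11, Xia, Orion), (7, 19, Ned, Alpha), (7, 19, Ned, Atlas), (7, 19, Ned, Echo), (7, 19, Ned, Orion)}
π[title]: project onto (title) (6 duplicate(s) eliminated) → {Alpha, Atlas, Echo, Helix, Omega, Orion}
Difference: {Alpha, Atlas, Echo, Helix, Omega, Orion} with {Argo, Atlas, Beta, Helix, Lyra, Nova} → {Alpha, Echo, Omega, Orion}

{Alpha, Echo, Omega, Orion}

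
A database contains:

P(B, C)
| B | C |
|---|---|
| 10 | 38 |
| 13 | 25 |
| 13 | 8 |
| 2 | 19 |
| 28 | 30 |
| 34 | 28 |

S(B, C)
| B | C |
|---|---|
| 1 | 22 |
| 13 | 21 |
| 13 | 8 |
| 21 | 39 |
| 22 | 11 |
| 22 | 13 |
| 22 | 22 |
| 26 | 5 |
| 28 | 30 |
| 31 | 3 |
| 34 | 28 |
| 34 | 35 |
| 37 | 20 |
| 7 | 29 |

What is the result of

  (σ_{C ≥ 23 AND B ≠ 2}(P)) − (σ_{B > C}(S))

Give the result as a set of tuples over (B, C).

σ[C ≥ 23 AND B ≠ 2]: keep tuples satisfying C ≥ 23 AND B ≠ 2 → {(10, 38), (13, 25), (28, 30), (34, 28)}
σ[B > C]: keep tuples satisfying B > C → {(13, 8), (22, 11), (22, 13), (26, 5), (31, 3), (34, 28), (37, 20)}
Set difference of the two operands is {(10, 38), (13, 25), (28, 30)}.

{(10, 38), (13, 25), (28, 30)}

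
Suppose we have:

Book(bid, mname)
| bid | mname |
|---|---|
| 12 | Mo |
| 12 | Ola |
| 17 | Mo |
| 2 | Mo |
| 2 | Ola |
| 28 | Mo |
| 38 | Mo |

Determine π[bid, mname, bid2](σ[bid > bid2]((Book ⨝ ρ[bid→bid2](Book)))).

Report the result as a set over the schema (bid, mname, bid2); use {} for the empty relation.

{(12, Mo, 2), (12, Ola, 2), (17, Mo, 12), (17, Mo, 2), (28, Mo, 12), (28, Mo, 17), (28, Mo, 2), (38, Mo, 12), (38, Mo, 17), (38, Mo, 2), (38, Mo, 28)}

ρ[bid→bid2]: schema becomes (bid2, mname); tuples unchanged.
Joining Book and ρ[bid→bid2](Book) on mname yields {(12, Mo, 12), (12, Mo, 17), (12, Mo, 2), (12, Mo, 28), (12, Mo, 38), (12, Ola, 12), (12, Ola, 2), (17, Mo, 12), (17, Mo, 17), (17, Mo, 2), (17, Mo, 28), (17, Mo, 38), (2, Mo, 12), (2, Mo, 17), (2, Mo, 2), (2, Mo, 28), (2, Mo, 38), (2, Ola, 12), (2, Ola, 2), (28, Mo, 12), (28, Mo, 17), (28, Mo, 2), (28, Mo, 28), (28, Mo, 38), (38, Mo, 12), (38, Mo, 17), (38, Mo, 2), (38, Mo, 28), (38, Mo, 38)}.
Filtering on bid > bid2 leaves {(12, Mo, 2), (12, Ola, 2), (17, Mo, 12), (17, Mo, 2), (28, Mo, 12), (28, Mo, 17), (28, Mo, 2), (38, Mo, 12), (38, Mo, 17), (38, Mo, 2), (38, Mo, 28)}.
π_{bid, mname, bid2} gives {(12, Mo, 2), (12, Ola, 2), (17, Mo, 12), (17, Mo, 2), (28, Mo, 12), (28, Mo, 17), (28, Mo, 2), (38, Mo, 12), (38, Mo, 17), (38, Mo, 2), (38, Mo, 28)}.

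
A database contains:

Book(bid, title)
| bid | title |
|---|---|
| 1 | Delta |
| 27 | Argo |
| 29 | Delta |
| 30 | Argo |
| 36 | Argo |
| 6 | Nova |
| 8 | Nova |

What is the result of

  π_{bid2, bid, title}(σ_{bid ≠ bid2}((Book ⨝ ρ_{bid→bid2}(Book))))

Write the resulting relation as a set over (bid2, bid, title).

ρ[bid→bid2]: schema becomes (bid2, title); tuples unchanged.
Natural join on title: {(1, Delta, 1), (1, Delta, 29), (27, Argo, 27), (27, Argo, 30), (27, Argo, 36), (29, Delta, 1), (29, Delta, 29), (30, Argo, 27), (30, Argo, 30), (30, Argo, 36), (36, Argo, 27), (36, Argo, 30), (36, Argo, 36), (6, Nova, 6), (6, Nova, 8), (8, Nova, 6), (8, Nova, 8)}
Filtering on bid ≠ bid2 leaves {(1, Delta, 29), (27, Argo, 30), (27, Argo, 36), (29, Delta, 1), (30, Argo, 27), (30, Argo, 36), (36, Argo, 27), (36, Argo, 30), (6, Nova, 8), (8, Nova, 6)}.
Keep only column(s) bid2, bid, title: {(1, 29, Delta), (27, 30, Argo), (27, 36, Argo), (29, 1, Delta), (30, 27, Argo), (30, 36, Argo), (36, 27, Argo), (36, 30, Argo), (6, 8, Nova), (8, 6, Nova)}

{(1, 29, Delta), (27, 30, Argo), (27, 36, Argo), (29, 1, Delta), (30, 27, Argo), (30, 36, Argo), (36, 27, Argo), (36, 30, Argo), (6, 8, Nova), (8, 6, Nova)}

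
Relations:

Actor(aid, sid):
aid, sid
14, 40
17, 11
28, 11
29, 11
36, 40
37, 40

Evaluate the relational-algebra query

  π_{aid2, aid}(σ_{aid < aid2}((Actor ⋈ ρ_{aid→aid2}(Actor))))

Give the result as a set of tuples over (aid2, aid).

{(28, 17), (29, 17), (29, 28), (36, 14), (37, 14), (37, 36)}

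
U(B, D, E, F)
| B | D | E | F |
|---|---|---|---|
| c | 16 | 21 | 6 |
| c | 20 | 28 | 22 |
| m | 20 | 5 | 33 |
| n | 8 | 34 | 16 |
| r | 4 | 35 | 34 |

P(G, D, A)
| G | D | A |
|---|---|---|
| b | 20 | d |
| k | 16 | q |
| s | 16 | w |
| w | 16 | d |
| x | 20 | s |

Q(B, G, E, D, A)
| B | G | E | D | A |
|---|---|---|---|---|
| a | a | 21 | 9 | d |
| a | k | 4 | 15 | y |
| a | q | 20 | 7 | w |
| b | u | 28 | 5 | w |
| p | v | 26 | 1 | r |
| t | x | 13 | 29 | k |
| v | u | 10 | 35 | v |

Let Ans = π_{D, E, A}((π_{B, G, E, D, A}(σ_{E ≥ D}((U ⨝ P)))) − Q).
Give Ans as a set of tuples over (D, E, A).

{(16, 21, d), (16, 21, q), (16, 21, w), (20, 28, d), (20, 28, s)}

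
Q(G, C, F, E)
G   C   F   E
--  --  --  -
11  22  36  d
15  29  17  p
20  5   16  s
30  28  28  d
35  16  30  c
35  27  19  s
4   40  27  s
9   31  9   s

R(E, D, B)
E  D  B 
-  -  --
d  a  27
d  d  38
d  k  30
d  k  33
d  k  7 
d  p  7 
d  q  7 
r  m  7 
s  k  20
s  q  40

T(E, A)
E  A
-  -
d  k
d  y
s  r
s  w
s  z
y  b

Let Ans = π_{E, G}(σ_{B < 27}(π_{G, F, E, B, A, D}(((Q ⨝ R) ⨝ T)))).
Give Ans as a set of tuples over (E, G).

Natural join on E: {(11, 22, 36, d, a, 27), (11, 22, 36, d, d, 38), (11, 22, 36, d, k, 30), (11, 22, 36, d, k, 33), (11, 22, 36, d, k, 7), (11, 22, 36, d, p, 7), (11, 22, 36, d, q, 7), (20, 5, 16, s, k, 20), (20, 5, 16, s, q, 40), (30, 28, 28, d, a, 27), (30, 28, 28, d, d, 38), (30, 28, 28, d, k, 30), (30, 28, 28, d, k, 33), (30, 28, 28, d, k, 7), (30, 28, 28, d, p, 7), (30, 28, 28, d, q, 7), (35, 27, 19, s, k, 20), (35, 27, 19, s, q, 40), (4, 40, 27, s, k, 20), (4, 40, 27, s, q, 40), (9, 31, 9, s, k, 20), (9, 31, 9, s, q, 40)}
Natural join on E: {(11, 22, 36, d, a, 27, k), (11, 22, 36, d, a, 27, y), (11, 22, 36, d, d, 38, k), (11, 22, 36, d, d, 38, y), (11, 22, 36, d, k, 30, k), (11, 22, 36, d, k, 30, y), (11, 22, 36, d, k, 33, k), (11, 22, 36, d, k, 33, y), (11, 22, 36, d, k, 7, k), (11, 22, 36, d, k, 7, y), (11, 22, 36, d, p, 7, k), (11, 22, 36, d, p, 7, y), (11, 22, 36, d, q, 7, k), (11, 22, 36, d, q, 7, y), (20, 5, 16, s, k, 20, r), (20, 5, 16, s, k, 20, w), (20, 5, 16, s, k, 20, z), (20, 5, 16, s, q, 40, r), (20, 5, 16, s, q, 40, w), (20, 5, 16, s, q, 40, z), (30, 28, 28, d, a, 27, k), (30, 28, 28, d, a, 27, y), (30, 28, 28, d, d, 38, k), (30, 28, 28, d, d, 38, y), (30, 28, 28, d, k, 30, k), (30, 28, 28, d, k, 30, y), (30, 28, 28, d, k, 33, k), (30, 28, 28, d, k, 33, y), (30, 28, 28, d, k, 7, k), (30, 28, 28, d, k, 7, y), (30, 28, 28, d, p, 7, k), (30, 28, 28, d, p, 7, y), (30, 28, 28, d, q, 7, k), (30, 28, 28, d, q, 7, y), (35, 27, 19, s, k, 20, r), (35, 27, 19, s, k, 20, w), (35, 27, 19, s, k, 20, z), (35, 27, 19, s, q, 40, r), (35, 27, 19, s, q, 40, w), (35, 27, 19, s, q, 40, z), (4, 40, 27, s, k, 20, r), (4, 40, 27, s, k, 20, w), (4, 40, 27, s, k, 20, z), (4, 40, 27, s, q, 40, r), (4, 40, 27, s, q, 40, w), (4, 40, 27, s, q, 40, z), (9, 31, 9, s, k, 20, r), (9, 31, 9, s, k, 20, w), (9, 31, 9, s, k, 20, z), (9, 31, 9, s, q, 40, r), (9, 31, 9, s, q, 40, w), (9, 31, 9, s, q, 40, z)}
Keep only column(s) G, F, E, B, A, D: {(11, 36, d, 27, k, a), (11, 36, d, 27, y, a), (11, 36, d, 30, k, k), (11, 36, d, 30, y, k), (11, 36, d, 33, k, k), (11, 36, d, 33, y, k), (11, 36, d, 38, k, d), (11, 36, d, 38, y, d), (11, 36, d, 7, k, k), (11, 36, d, 7, k, p), (11, 36, d, 7, k, q), (11, 36, d, 7, y, k), (11, 36, d, 7, y, p), (11, 36, d, 7, y, q), (20, 16, s, 20, r, k), (20, 16, s, 20, w, k), (20, 16, s, 20, z, k), (20, 16, s, 40, r, q), (20, 16, s, 40, w, q), (20, 16, s, 40, z, q), (30, 28, d, 27, k, a), (30, 28, d, 27, y, a), (30, 28, d, 30, k, k), (30, 28, d, 30, y, k), (30, 28, d, 33, k, k), (30, 28, d, 33, y, k), (30, 28, d, 38, k, d), (30, 28, d, 38, y, d), (30, 28, d, 7, k, k), (30, 28, d, 7, k, p), (30, 28, d, 7, k, q), (30, 28, d, 7, y, k), (30, 28, d, 7, y, p), (30, 28, d, 7, y, q), (35, 19, s, 20, r, k), (35, 19, s, 20, w, k), (35, 19, s, 20, z, k), (35, 19, s, 40, r, q), (35, 19, s, 40, w, q), (35, 19, s, 40, z, q), (4, 27, s, 20, r, k), (4, 27, s, 20, w, k), (4, 27, s, 20, z, k), (4, 27, s, 40, r, q), (4, 27, s, 40, w, q), (4, 27, s, 40, z, q), (9, 9, s, 20, r, k), (9, 9, s, 20, w, k), (9, 9, s, 20, z, k), (9, 9, s, 40, r, q), (9, 9, s, 40, w, q), (9, 9, s, 40, z, q)}
Apply σ_{B < 27}; surviving tuples: {(11, 36, d, 7, k, k), (11, 36, d, 7, k, p), (11, 36, d, 7, k, q), (11, 36, d, 7, y, k), (11, 36, d, 7, y, p), (11, 36, d, 7, y, q), (20, 16, s, 20, r, k), (20, 16, s, 20, w, k), (20, 16, s, 20, z, k), (30, 28, d, 7, k, k), (30, 28, d, 7, k, p), (30, 28, d, 7, k, q), (30, 28, d, 7, y, k), (30, 28, d, 7, y, p), (30, 28, d, 7, y, q), (35, 19, s, 20, r, k), (35, 19, s, 20, w, k), (35, 19, s, 20, z, k), (4, 27, s, 20, r, k), (4, 27, s, 20, w, k), (4, 27, s, 20, z, k), (9, 9, s, 20, r, k), (9, 9, s, 20, w, k), (9, 9, s, 20, z, k)}
Keep only column(s) E, G (18 duplicate(s) eliminated): {(d, 11), (d, 30), (s, 20), (s, 35), (s, 4), (s, 9)}

{(d, 11), (d, 30), (s, 20), (s, 35), (s, 4), (s, 9)}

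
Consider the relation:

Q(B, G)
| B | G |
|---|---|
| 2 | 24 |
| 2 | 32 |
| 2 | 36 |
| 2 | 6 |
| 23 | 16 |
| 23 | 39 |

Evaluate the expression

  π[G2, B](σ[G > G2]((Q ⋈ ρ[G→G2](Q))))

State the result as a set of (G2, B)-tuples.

ρ[G→G2]: schema becomes (B, G2); tuples unchanged.
Q ⋈ ρ[G→G2](Q) (natural join on B): {(2, 24, 24), (2, 24, 32), (2, 24, 36), (2, 24, 6), (2, 32, 24), (2, 32, 32), (2, 32, 36), (2, 32, 6), (2, 36, 24), (2, 36, 32), (2, 36, 36), (2, 36, 6), (2, 6, 24), (2, 6, 32), (2, 6, 36), (2, 6, 6), (23, 16, 16), (23, 16, 39), (23, 39, 16), (23, 39, 39)}
σ[G > G2]: keep tuples satisfying G > G2 → {(2, 24, 6), (2, 32, 24), (2, 32, 6), (2, 36, 24), (2, 36, 32), (2, 36, 6), (23, 39, 16)}
Keep only column(s) G2, B (3 duplicate(s) eliminated): {(16, 23), (24, 2), (32, 2), (6, 2)}

{(16, 23), (24, 2), (32, 2), (6, 2)}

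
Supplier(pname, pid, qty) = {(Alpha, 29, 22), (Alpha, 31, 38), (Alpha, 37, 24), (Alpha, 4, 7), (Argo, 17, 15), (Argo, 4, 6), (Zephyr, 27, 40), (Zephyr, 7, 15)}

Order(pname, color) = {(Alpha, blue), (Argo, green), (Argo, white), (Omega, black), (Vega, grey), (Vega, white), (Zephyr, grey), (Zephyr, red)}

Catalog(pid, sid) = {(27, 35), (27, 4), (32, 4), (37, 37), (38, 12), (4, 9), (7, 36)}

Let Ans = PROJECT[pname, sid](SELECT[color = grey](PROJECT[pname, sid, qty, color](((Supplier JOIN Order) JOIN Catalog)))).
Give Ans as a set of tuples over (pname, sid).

{(Zephyr, 35), (Zephyr, 36), (Zephyr, 4)}

Joining Supplier and Order on pname yields {(Alpha, 29, 22, blue), (Alpha, 31, 38, blue), (Alpha, 37, 24, blue), (Alpha, 4, 7, blue), (Argo, 17, 15, green), (Argo, 17, 15, white), (Argo, 4, 6, green), (Argo, 4, 6, white), (Zephyr, 27, 40, grey), (Zephyr, 27, 40, red), (Zephyr, 7, 15, grey), (Zephyr, 7, 15, red)}.
Joining (Supplier JOIN Order) and Catalog on pid yields {(Alpha, 37, 24, blue, 37), (Alpha, 4, 7, blue, 9), (Argo, 4, 6, green, 9), (Argo, 4, 6, white, 9), (Zephyr, 27, 40, grey, 35), (Zephyr, 27, 40, grey, 4), (Zephyr, 27, 40, red, 35), (Zephyr, 27, 40, red, 4), (Zephyr, 7, 15, grey, 36), (Zephyr, 7, 15, red, 36)}.
Projecting to pname, sid, qty, color: {(Alpha, 37, 24, blue), (Alpha, 9, 7, blue), (Argo, 9, 6, green), (Argo, 9, 6, white), (Zephyr, 35, 40, grey), (Zephyr, 35, 40, red), (Zephyr, 36, 15, grey), (Zephyr, 36, 15, red), (Zephyr, 4, 40, grey), (Zephyr, 4, 40, red)}
Filtering on color = grey leaves {(Zephyr, 35, 40, grey), (Zephyr, 36, 15, grey), (Zephyr, 4, 40, grey)}.
Projecting to pname, sid: {(Zephyr, 35), (Zephyr, 36), (Zephyr, 4)}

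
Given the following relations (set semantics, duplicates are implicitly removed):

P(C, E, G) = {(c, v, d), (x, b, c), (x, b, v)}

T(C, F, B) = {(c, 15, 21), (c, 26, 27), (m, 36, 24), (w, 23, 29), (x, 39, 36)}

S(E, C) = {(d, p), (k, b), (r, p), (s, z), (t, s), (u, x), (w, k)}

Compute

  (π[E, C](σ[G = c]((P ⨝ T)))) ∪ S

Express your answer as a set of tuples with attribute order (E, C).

Joining P and T on C yields {(c, v, d, 15, 21), (c, v, d, 26, 27), (x, b, c, 39, 36), (x, b, v, 39, 36)}.
Filtering on G = c leaves {(x, b, c, 39, 36)}.
π[E, C]: project onto (E, C) → {(b, x)}
Union: {(b, x)} with {(d, p), (k, b), (r, p), (s, z), (t, s), (u, x), (w, k)} → {(b, x), (d, p), (k, b), (r, p), (s, z), (t, s), (u, x), (w, k)}

{(b, x), (d, p), (k, b), (r, p), (s, z), (t, s), (u, x), (w, k)}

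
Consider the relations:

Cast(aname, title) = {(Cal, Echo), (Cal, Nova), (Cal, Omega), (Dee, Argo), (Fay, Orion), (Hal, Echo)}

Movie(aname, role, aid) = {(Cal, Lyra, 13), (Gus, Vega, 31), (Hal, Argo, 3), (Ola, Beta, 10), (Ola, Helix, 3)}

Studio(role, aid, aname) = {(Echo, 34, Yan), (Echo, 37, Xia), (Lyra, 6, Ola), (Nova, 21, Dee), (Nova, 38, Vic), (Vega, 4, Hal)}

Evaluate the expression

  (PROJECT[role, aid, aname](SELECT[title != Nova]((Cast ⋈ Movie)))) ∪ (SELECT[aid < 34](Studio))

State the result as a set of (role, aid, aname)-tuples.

Natural join on aname: {(Cal, Echo, Lyra, 13), (Cal, Nova, Lyra, 13), (Cal, Omega, Lyra, 13), (Hal, Echo, Argo, 3)}
Apply σ_{title != Nova}; surviving tuples: {(Cal, Echo, Lyra, 13), (Cal, Omega, Lyra, 13), (Hal, Echo, Argo, 3)}
Projecting to role, aid, aname (1 duplicate(s) eliminated): {(Argo, 3, Hal), (Lyra, 13, Cal)}
Apply σ_{aid < 34}; surviving tuples: {(Lyra, 6, Ola), (Nova, 21, Dee), (Vega, 4, Hal)}
Set union of the two operands is {(Argo, 3, Hal), (Lyra, 13, Cal), (Lyra, 6, Ola), (Nova, 21, Dee), (Vega, 4, Hal)}.

{(Argo, 3, Hal), (Lyra, 13, Cal), (Lyra, 6, Ola), (Nova, 21, Dee), (Vega, 4, Hal)}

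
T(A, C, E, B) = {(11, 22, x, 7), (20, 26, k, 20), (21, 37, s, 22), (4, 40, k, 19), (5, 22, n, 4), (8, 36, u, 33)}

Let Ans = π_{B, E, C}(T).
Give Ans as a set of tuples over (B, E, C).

{(19, k, 40), (20, k, 26), (22, s, 37), (33, u, 36), (4, n, 22), (7, x, 22)}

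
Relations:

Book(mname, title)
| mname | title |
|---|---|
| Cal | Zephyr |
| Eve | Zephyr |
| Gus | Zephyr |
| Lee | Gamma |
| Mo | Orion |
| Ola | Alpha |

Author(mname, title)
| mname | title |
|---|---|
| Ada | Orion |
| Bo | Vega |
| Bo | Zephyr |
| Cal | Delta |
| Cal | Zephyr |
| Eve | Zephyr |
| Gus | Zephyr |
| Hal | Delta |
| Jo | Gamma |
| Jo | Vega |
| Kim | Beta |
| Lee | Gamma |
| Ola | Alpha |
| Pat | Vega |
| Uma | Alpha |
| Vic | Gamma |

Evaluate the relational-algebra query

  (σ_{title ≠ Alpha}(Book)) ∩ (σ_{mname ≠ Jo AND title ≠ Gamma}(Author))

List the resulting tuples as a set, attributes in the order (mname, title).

{(Cal, Zephyr), (Eve, Zephyr), (Gus, Zephyr)}

Selection title ≠ Alpha: {(Cal, Zephyr), (Eve, Zephyr), (Gus, Zephyr), (Lee, Gamma), (Mo, Orion)}
Selection mname ≠ Jo AND title ≠ Gamma: {(Ada, Orion), (Bo, Vega), (Bo, Zephyr), (Cal, Delta), (Cal, Zephyr), (Eve, Zephyr), (Gus, Zephyr), (Hal, Delta), (Kim, Beta), (Ola, Alpha), (Pat, Vega), (Uma, Alpha)}
Taking the intersection: {(Cal, Zephyr), (Eve, Zephyr), (Gus, Zephyr)}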